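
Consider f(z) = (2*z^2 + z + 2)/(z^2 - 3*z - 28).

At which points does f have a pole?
The singularities of f are the zeros of the denominator. Factoring,
  z^2 - 3*z - 28 = (z - 7)*(z + 4)
so the candidates are z = 7, z = -4.

Check the numerator P(z) = 2*z^2 + z + 2 at each one:
  P(7) = 107 ≠ 0, so z = 7 is a (simple) pole.
  P(-4) = 30 ≠ 0, so z = -4 is a (simple) pole.

Poles of f: {-4, 7}

Final answer: {-4, 7}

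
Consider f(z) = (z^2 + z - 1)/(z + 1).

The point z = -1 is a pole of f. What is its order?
Factor the denominator:
  z + 1 = (z + 1)

The numerator P(z) = z^2 + z - 1 has P(-1) = -1 ≠ 0, so no factor of (z + 1) cancels.
Near z = -1 we can therefore write f(z) = g(z)/(z + 1) with g analytic at -1 and g(-1) ≠ 0 (g is just the numerator).

Hence z = -1 is a pole of order 1.

Final answer: 1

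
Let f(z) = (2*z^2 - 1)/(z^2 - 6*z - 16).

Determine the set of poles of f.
The singularities of f are the zeros of the denominator. Factoring,
  z^2 - 6*z - 16 = (z + 2)*(z - 8)
so the candidates are z = -2, z = 8.

Check the numerator P(z) = 2*z^2 - 1 at each one:
  P(-2) = 7 ≠ 0, so z = -2 is a (simple) pole.
  P(8) = 127 ≠ 0, so z = 8 is a (simple) pole.

Poles of f: {-2, 8}

Final answer: {-2, 8}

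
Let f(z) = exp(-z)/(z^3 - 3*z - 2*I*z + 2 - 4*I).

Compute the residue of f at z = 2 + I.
Write f(z) = P(z)/Q(z) with P(z) = exp(-z) and Q(z) = z^3 - 3*z - 2*I*z + 2 - 4*I.
The denominator factors as Q(z) = (z + 2)*(z - 2 - I)*(z + I), so z = 2 + I is a simple zero of Q and P is analytic there; z = 2 + I is therefore a simple pole and
  Res(f, z₀) = P(z₀)/Q'(z₀).

Q'(z) = 3*z^2 - 3 - 2*I, so Q'(2 + I) = 6 + 10*I.
P(2 + I) = exp(-2 - I).

Res(f, 2 + I) = (exp(-2 - I))/(6 + 10*I) = (3/68 - 5*I/68)*exp(-2 - I)

Final answer: (3/68 - 5*I/68)*exp(-2 - I)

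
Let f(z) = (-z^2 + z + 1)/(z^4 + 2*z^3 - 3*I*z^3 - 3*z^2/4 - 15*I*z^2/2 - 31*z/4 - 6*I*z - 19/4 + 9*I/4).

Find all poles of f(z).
The singularities of f are the zeros of the denominator. Factoring,
  z^4 + 2*z^3 - 3*I*z^3 - 3*z^2/4 - 15*I*z^2/2 - 31*z/4 - 6*I*z - 19/4 + 9*I/4 = (z + 1 - I)*(z - I)*(z - 1/2 - 2*I)*(z + 3/2 + I)
so the candidates are z = -1 + I, z = I, z = 1/2 + 2*I, z = -3/2 - I.

Check the numerator P(z) = -z^2 + z + 1 at each one:
  P(-1 + I) = 3*I ≠ 0, so z = -1 + I is a (simple) pole.
  P(I) = 2 + I ≠ 0, so z = I is a (simple) pole.
  P(1/2 + 2*I) = 21/4 ≠ 0, so z = 1/2 + 2*I is a (simple) pole.
  P(-3/2 - I) = -7/4 - 4*I ≠ 0, so z = -3/2 - I is a (simple) pole.

Poles of f: {-3/2 - I, -1 + I, I, 1/2 + 2*I}

Final answer: {-3/2 - I, -1 + I, I, 1/2 + 2*I}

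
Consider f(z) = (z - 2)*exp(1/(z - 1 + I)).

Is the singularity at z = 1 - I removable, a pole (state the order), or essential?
Let u = z - 1 + I. Then
  e^(1/u) = Σ_{k≥0} (1)^k/(k!·u^k) = 1 + 1/u + 1/(2*u^2) + 1/(6*u^3) + ...
which has infinitely many negative powers of u, so exp(1/(z - 1 + I)) has an essential singularity at z = 1 - I.
The extra factor z - 2 is a nonzero polynomial; if the product had at most a pole at z = 1 - I, dividing by that polynomial would leave exp(1/(z - 1 + I)) with at most a pole too — contradiction. (Equivalently, the product's Laurent series still has infinitely many negative powers.)
So the singularity is essential.

Final answer: essential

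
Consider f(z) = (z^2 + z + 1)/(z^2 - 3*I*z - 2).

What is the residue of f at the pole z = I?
-1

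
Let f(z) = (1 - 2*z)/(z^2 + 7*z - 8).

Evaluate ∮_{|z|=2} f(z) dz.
By the residue theorem, ∮_C f(z) dz = 2πi · (sum of the residues of f at the poles inside |z| = 2).

The denominator factors as (z + 8)*(z - 1), so the singularities of f are simple poles at z = -8, z = 1.
  |-8|² = 64 > 4 = 2², so this pole is outside the contour.
  |1|² = 1 < 4 = 2², so this pole is inside the contour.

With P(z) = 1 - 2*z and Q(z) = z^2 + 7*z - 8, each pole is simple, so Res(f, z₀) = P(z₀)/Q'(z₀) with Q'(z) = 2*z + 7.
  Res(f, 1) = P(1)/Q'(1) = (-1)/(9) = -1/9

∮_C f(z) dz = 2πi · (-1/9) = -2*I*pi/9

Final answer: -2*I*pi/9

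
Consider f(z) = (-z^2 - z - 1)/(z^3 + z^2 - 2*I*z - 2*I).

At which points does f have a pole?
The singularities of f are the zeros of the denominator. Factoring,
  z^3 + z^2 - 2*I*z - 2*I = (z + 1)*(z - 1 - I)*(z + 1 + I)
so the candidates are z = -1, z = 1 + I, z = -1 - I.

Check the numerator P(z) = -z^2 - z - 1 at each one:
  P(-1) = -1 ≠ 0, so z = -1 is a (simple) pole.
  P(1 + I) = -2 - 3*I ≠ 0, so z = 1 + I is a (simple) pole.
  P(-1 - I) = -I ≠ 0, so z = -1 - I is a (simple) pole.

Poles of f: {-1 - I, -1, 1 + I}

Final answer: {-1 - I, -1, 1 + I}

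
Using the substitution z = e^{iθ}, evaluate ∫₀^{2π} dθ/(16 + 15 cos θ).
2*sqrt(31)*pi/31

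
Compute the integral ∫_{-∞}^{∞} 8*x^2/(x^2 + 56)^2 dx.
sqrt(14)*pi/7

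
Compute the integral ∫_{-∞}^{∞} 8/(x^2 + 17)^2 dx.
Let f(z) = 8/(z^2 + 17)^2. The denominator has no real zeros and deg Q - deg P = 4 ≥ 2, so the integral of f over the upper semicircle |z| = R tends to 0 as R → ∞. Closing the contour in the upper half-plane,
  ∫_{-∞}^{∞} f(x) dx = 2πi · Σ Res(f, z_k)  over the poles with Im z_k > 0.

Zeros of the denominator: z^2 + 17 = 0 gives z = ±sqrt(17)*I.
Upper half-plane: z = sqrt(17)*I (a pole of order 2).

Write f(z) = g(z)/(z - sqrt(17)*I)^2 with g(z) = 8/(z + sqrt(17)*I)^2. For a double pole, Res(f, z₀) = g'(z₀):
  g'(z) = -16/(z + sqrt(17)*I)^3
  Res(f, sqrt(17)*I) = g'(sqrt(17)*I) = -2*sqrt(17)*I/289

∫_{-∞}^{∞} f(x) dx = 2πi · (-2*sqrt(17)*I/289) = 4*sqrt(17)*pi/289

Final answer: 4*sqrt(17)*pi/289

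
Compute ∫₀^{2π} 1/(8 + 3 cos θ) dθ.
Let J = ∫₀^{2π} dθ/(8 + 3 cos θ).
Put z = e^{iθ}: then cos θ = (z + 1/z)/2, dθ = dz/(iz), and z runs once counterclockwise around |z| = 1:
  J = ∮_{|z|=1} 1/(8 + 3*(z + 1/z)/2) · dz/(iz) = (2/i) ∮_{|z|=1} dz/(3*z^2 + 16*z + 3).
The roots of 3*z^2 + 16*z + 3 are z = (-8 ± sqrt(8^2 - 3^2))/3, with sqrt(55) = sqrt(55); their product is 1, so only z₊ = -8/3 + sqrt(55)/3 lies inside the unit circle (z₋ = -8/3 - sqrt(55)/3 lies outside).
z₊ is a simple zero of q(z) = 3*z^2 + 16*z + 3, so Res(1/q, z₊) = 1/q'(z₊) with q'(z) = 6*z + 16; and q'(z₊) = 3*(z₊ - z₋) = 2*sqrt(55).
Therefore J = (2/i) · 2πi · 1/(2*sqrt(55)) = 2*pi/(sqrt(55)) = 2*sqrt(55)*pi/55

Final answer: 2*sqrt(55)*pi/55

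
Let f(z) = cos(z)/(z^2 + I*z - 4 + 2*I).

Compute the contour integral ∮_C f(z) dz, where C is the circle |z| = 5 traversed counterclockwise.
pi*(-2/17 + 8*I/17)*cos(2 - I) + pi*(2/17 - 8*I/17)*cos(2)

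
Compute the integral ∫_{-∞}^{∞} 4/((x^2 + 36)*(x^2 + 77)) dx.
Let f(z) = 4/((z^2 + 36)*(z^2 + 77)). The denominator has no real zeros and deg Q - deg P = 4 ≥ 2, so the integral of f over the upper semicircle |z| = R tends to 0 as R → ∞. Closing the contour in the upper half-plane,
  ∫_{-∞}^{∞} f(x) dx = 2πi · Σ Res(f, z_k)  over the poles with Im z_k > 0.

Zeros of the denominator: z^2 + 77 = 0 gives z = ±sqrt(77)*I; z^2 + 36 = 0 gives z = ±6*I.
Upper half-plane: z = 6*I, z = sqrt(77)*I (simple).

Each pole is a simple zero of Q(z) = z^4 + 113*z^2 + 2772, so Res(f, z₀) = P(z₀)/Q'(z₀) with P(z) = 4, Q'(z) = 4*z^3 + 226*z:
  Res(f, 6*I) = (4)/(492*I) = -I/123
  Res(f, sqrt(77)*I) = (4)/(-82*sqrt(77)*I) = 2*sqrt(77)*I/3157

Sum of residues: I*(-77 + 6*sqrt(77))/9471
∫_{-∞}^{∞} f(x) dx = 2πi · (I*(-77 + 6*sqrt(77))/9471) = 2*pi*(77 - 6*sqrt(77))/9471

Final answer: 2*pi*(77 - 6*sqrt(77))/9471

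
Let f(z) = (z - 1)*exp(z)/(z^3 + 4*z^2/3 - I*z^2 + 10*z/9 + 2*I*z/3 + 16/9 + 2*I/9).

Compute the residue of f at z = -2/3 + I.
(11/5 + 7*I/5)*exp(-2/3 + I)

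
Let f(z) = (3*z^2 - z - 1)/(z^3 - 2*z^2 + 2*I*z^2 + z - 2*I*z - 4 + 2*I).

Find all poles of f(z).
The singularities of f are the zeros of the denominator. Factoring,
  z^3 - 2*z^2 + 2*I*z^2 + z - 2*I*z - 4 + 2*I = (z - 2 + I)*(z + 2*I)*(z - I)
so the candidates are z = 2 - I, z = -2*I, z = I.

Check the numerator P(z) = 3*z^2 - z - 1 at each one:
  P(2 - I) = 6 - 11*I ≠ 0, so z = 2 - I is a (simple) pole.
  P(-2*I) = -13 + 2*I ≠ 0, so z = -2*I is a (simple) pole.
  P(I) = -4 - I ≠ 0, so z = I is a (simple) pole.

Poles of f: {-2*I, I, 2 - I}

Final answer: {-2*I, I, 2 - I}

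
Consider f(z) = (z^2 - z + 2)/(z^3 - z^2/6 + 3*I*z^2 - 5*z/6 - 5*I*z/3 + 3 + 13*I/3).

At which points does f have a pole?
The singularities of f are the zeros of the denominator. Factoring,
  z^3 - z^2/6 + 3*I*z^2 - 5*z/6 - 5*I*z/3 + 3 + 13*I/3 = (z + 1 + 2*I)*(z - 2/3 + 2*I)*(z - 1/2 - I)
so the candidates are z = -1 - 2*I, z = 2/3 - 2*I, z = 1/2 + I.

Check the numerator P(z) = z^2 - z + 2 at each one:
  P(-1 - 2*I) = 6*I ≠ 0, so z = -1 - 2*I is a (simple) pole.
  P(2/3 - 2*I) = -20/9 - 2*I/3 ≠ 0, so z = 2/3 - 2*I is a (simple) pole.
  P(1/2 + I) = 3/4 ≠ 0, so z = 1/2 + I is a (simple) pole.

Poles of f: {-1 - 2*I, 1/2 + I, 2/3 - 2*I}

Final answer: {-1 - 2*I, 1/2 + I, 2/3 - 2*I}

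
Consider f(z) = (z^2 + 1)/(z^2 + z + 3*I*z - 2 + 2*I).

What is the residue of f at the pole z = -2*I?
Write f(z) = P(z)/Q(z) with P(z) = z^2 + 1 and Q(z) = z^2 + z + 3*I*z - 2 + 2*I.
The denominator factors as Q(z) = (z + 1 + I)*(z + 2*I), so z = -2*I is a simple zero of Q and P is analytic there; z = -2*I is therefore a simple pole and
  Res(f, z₀) = P(z₀)/Q'(z₀).

Q'(z) = 2*z + 1 + 3*I, so Q'(-2*I) = 1 - I.
P(-2*I) = -3.

Res(f, -2*I) = (-3)/(1 - I) = -3/2 - 3*I/2

Final answer: -3/2 - 3*I/2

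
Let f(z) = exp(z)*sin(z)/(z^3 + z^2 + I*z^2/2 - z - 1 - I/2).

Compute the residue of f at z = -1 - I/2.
Write f(z) = P(z)/Q(z) with P(z) = exp(z)*sin(z) and Q(z) = z^3 + z^2 + I*z^2/2 - z - 1 - I/2.
The denominator factors as Q(z) = (z - 1)*(z + 1 + I/2)*(z + 1), so z = -1 - I/2 is a simple zero of Q and P is analytic there; z = -1 - I/2 is therefore a simple pole and
  Res(f, z₀) = P(z₀)/Q'(z₀).

Q'(z) = 3*z^2 + 2*z + I*z - 1, so Q'(-1 - I/2) = -1/4 + I.
P(-1 - I/2) = -exp(-1 - I/2)*sin(1 + I/2).

Res(f, -1 - I/2) = (-exp(-1 - I/2)*sin(1 + I/2))/(-1/4 + I) = (4/17 + 16*I/17)*exp(-1 - I/2)*sin(1 + I/2)

Final answer: (4/17 + 16*I/17)*exp(-1 - I/2)*sin(1 + I/2)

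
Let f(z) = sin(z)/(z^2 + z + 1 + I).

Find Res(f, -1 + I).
Write f(z) = P(z)/Q(z) with P(z) = sin(z) and Q(z) = z^2 + z + 1 + I.
The denominator factors as Q(z) = (z + 1 - I)*(z + I), so z = -1 + I is a simple zero of Q and P is analytic there; z = -1 + I is therefore a simple pole and
  Res(f, z₀) = P(z₀)/Q'(z₀).

Q'(z) = 2*z + 1, so Q'(-1 + I) = -1 + 2*I.
P(-1 + I) = -sin(1 - I).

Res(f, -1 + I) = (-sin(1 - I))/(-1 + 2*I) = (1/5 + 2*I/5)*sin(1 - I)

Final answer: (1/5 + 2*I/5)*sin(1 - I)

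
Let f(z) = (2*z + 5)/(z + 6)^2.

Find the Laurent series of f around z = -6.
-7/(z + 6)^2 + 2/(z + 6)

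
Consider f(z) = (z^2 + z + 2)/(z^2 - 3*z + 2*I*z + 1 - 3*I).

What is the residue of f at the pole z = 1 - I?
-3 + 3*I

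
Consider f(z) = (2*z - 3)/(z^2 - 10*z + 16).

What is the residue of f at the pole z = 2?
-1/6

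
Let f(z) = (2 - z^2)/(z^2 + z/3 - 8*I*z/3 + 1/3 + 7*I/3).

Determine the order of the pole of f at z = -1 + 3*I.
1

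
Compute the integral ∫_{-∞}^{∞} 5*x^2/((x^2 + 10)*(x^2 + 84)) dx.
Let f(z) = 5*z^2/((z^2 + 10)*(z^2 + 84)). The denominator has no real zeros and deg Q - deg P = 2 ≥ 2, so the integral of f over the upper semicircle |z| = R tends to 0 as R → ∞. Closing the contour in the upper half-plane,
  ∫_{-∞}^{∞} f(x) dx = 2πi · Σ Res(f, z_k)  over the poles with Im z_k > 0.

Zeros of the denominator: z^2 + 10 = 0 gives z = ±sqrt(10)*I; z^2 + 84 = 0 gives z = ±2*sqrt(21)*I.
Upper half-plane: z = sqrt(10)*I, z = 2*sqrt(21)*I (simple).

Each pole is a simple zero of Q(z) = z^4 + 94*z^2 + 840, so Res(f, z₀) = P(z₀)/Q'(z₀) with P(z) = 5*z^2, Q'(z) = 4*z^3 + 188*z:
  Res(f, sqrt(10)*I) = (-50)/(148*sqrt(10)*I) = 5*sqrt(10)*I/148
  Res(f, 2*sqrt(21)*I) = (-420)/(-296*sqrt(21)*I) = -5*sqrt(21)*I/74

Sum of residues: 5*I*(-2*sqrt(21) + sqrt(10))/148
∫_{-∞}^{∞} f(x) dx = 2πi · (5*I*(-2*sqrt(21) + sqrt(10))/148) = 5*pi*(-sqrt(10) + 2*sqrt(21))/74

Final answer: 5*pi*(-sqrt(10) + 2*sqrt(21))/74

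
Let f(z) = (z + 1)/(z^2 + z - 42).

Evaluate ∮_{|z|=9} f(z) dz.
By the residue theorem, ∮_C f(z) dz = 2πi · (sum of the residues of f at the poles inside |z| = 9).

The denominator factors as (z - 6)*(z + 7), so the singularities of f are simple poles at z = 6, z = -7.
  |6|² = 36 < 81 = 9², so this pole is inside the contour.
  |-7|² = 49 < 81 = 9², so this pole is inside the contour.

With P(z) = z + 1 and Q(z) = z^2 + z - 42, each pole is simple, so Res(f, z₀) = P(z₀)/Q'(z₀) with Q'(z) = 2*z + 1.
  Res(f, 6) = P(6)/Q'(6) = (7)/(13) = 7/13
  Res(f, -7) = P(-7)/Q'(-7) = (-6)/(-13) = 6/13

Sum of residues inside C: 1
∮_C f(z) dz = 2πi · (1) = 2*I*pi

Final answer: 2*I*pi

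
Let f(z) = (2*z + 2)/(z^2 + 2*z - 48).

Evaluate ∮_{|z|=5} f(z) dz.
0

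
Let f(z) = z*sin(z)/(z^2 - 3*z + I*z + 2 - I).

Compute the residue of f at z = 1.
Write f(z) = P(z)/Q(z) with P(z) = z*sin(z) and Q(z) = z^2 - 3*z + I*z + 2 - I.
The denominator factors as Q(z) = (z - 1)*(z - 2 + I), so z = 1 is a simple zero of Q and P is analytic there; z = 1 is therefore a simple pole and
  Res(f, z₀) = P(z₀)/Q'(z₀).

Q'(z) = 2*z - 3 + I, so Q'(1) = -1 + I.
P(1) = sin(1).

Res(f, 1) = (sin(1))/(-1 + I) = (-1/2 - I/2)*sin(1)

Final answer: (-1/2 - I/2)*sin(1)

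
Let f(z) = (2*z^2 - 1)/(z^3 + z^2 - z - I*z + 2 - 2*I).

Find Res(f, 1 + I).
27/50 + 11*I/50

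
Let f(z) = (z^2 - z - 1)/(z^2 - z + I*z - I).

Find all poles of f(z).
The singularities of f are the zeros of the denominator. Factoring,
  z^2 - z + I*z - I = (z - 1)*(z + I)
so the candidates are z = 1, z = -I.

Check the numerator P(z) = z^2 - z - 1 at each one:
  P(1) = -1 ≠ 0, so z = 1 is a (simple) pole.
  P(-I) = -2 + I ≠ 0, so z = -I is a (simple) pole.

Poles of f: {-I, 1}

Final answer: {-I, 1}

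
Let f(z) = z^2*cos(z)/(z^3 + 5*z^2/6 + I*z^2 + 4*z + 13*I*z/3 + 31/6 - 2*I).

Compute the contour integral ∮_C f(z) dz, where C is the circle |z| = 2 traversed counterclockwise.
pi*(-12/37 + 2*I/37)*cosh(1) + pi*(72/745 + 706*I/745)*cos(3/2 - I)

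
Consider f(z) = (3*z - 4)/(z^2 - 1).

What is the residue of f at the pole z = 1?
Write f(z) = P(z)/Q(z) with P(z) = 3*z - 4 and Q(z) = z^2 - 1.
The denominator factors as Q(z) = (z - 1)*(z + 1), so z = 1 is a simple zero of Q and P is analytic there; z = 1 is therefore a simple pole and
  Res(f, z₀) = P(z₀)/Q'(z₀).

Q'(z) = 2*z, so Q'(1) = 2.
P(1) = -1.

Res(f, 1) = (-1)/(2) = -1/2

Final answer: -1/2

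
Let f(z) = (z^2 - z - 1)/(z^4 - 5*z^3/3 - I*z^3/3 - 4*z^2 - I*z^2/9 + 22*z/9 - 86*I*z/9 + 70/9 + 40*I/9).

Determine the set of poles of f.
The singularities of f are the zeros of the denominator. Factoring,
  z^4 - 5*z^3/3 - I*z^3/3 - 4*z^2 - I*z^2/9 + 22*z/9 - 86*I*z/9 + 70/9 + 40*I/9 = (z + 1/3 + I)*(z - 3 - I)*(z + 2 - I)*(z - 1 + 2*I/3)
so the candidates are z = -1/3 - I, z = 3 + I, z = -2 + I, z = 1 - 2*I/3.

Check the numerator P(z) = z^2 - z - 1 at each one:
  P(-1/3 - I) = -14/9 + 5*I/3 ≠ 0, so z = -1/3 - I is a (simple) pole.
  P(3 + I) = 4 + 5*I ≠ 0, so z = 3 + I is a (simple) pole.
  P(-2 + I) = 4 - 5*I ≠ 0, so z = -2 + I is a (simple) pole.
  P(1 - 2*I/3) = -13/9 - 2*I/3 ≠ 0, so z = 1 - 2*I/3 is a (simple) pole.

Poles of f: {-2 + I, -1/3 - I, 1 - 2*I/3, 3 + I}

Final answer: {-2 + I, -1/3 - I, 1 - 2*I/3, 3 + I}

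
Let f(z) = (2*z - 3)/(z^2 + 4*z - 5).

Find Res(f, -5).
13/6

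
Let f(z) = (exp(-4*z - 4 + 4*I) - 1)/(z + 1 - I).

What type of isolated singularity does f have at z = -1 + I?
removable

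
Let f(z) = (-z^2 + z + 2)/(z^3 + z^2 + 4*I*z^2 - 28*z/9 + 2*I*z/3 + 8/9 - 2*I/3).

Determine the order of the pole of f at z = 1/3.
Factor the denominator:
  z^3 + z^2 + 4*I*z^2 - 28*z/9 + 2*I*z/3 + 8/9 - 2*I/3 = (z - 1/3)*(z + 1/3 + I)*(z + 1 + 3*I)

The numerator P(z) = -z^2 + z + 2 has P(1/3) = 20/9 ≠ 0, so no factor of (z - 1/3) cancels.
Near z = 1/3 we can therefore write f(z) = g(z)/(z - 1/3) with g analytic at 1/3 and g(1/3) ≠ 0 (g is the numerator divided by the remaining denominator factors).

Hence z = 1/3 is a pole of order 1.

Final answer: 1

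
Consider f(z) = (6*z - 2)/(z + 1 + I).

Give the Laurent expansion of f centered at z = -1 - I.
(-8 - 6*I)/(z + 1 + I) + 6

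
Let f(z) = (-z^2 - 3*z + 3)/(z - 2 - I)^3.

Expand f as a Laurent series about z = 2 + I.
Put w = z - (2 + I), i.e. z = w + 2 + I. The denominator is w^3, so it suffices to rewrite the numerator in powers of w.

P(z) = -z^2 - 3*z + 3
P(w + 2 + I) = -6 - 7*I + (-7 - 2*I)*w - w^2

Dividing each term by w^3:
  f = (-6 - 7*I)/w^3 + (-7 - 2*I)/w^2 - 1/w

Substituting back w = z - 2 - I:
  f(z) = (-6 - 7*I)/(z - 2 - I)^3 + (-7 - 2*I)/(z - 2 - I)^2 - 1/(z - 2 - I)

The series is finite because the numerator is a polynomial; the negative powers form the principal part, and the coefficient of 1/(z - 2 - I) gives Res(f, 2 + I) = -1.

Final answer: (-6 - 7*I)/(z - 2 - I)^3 + (-7 - 2*I)/(z - 2 - I)^2 - 1/(z - 2 - I)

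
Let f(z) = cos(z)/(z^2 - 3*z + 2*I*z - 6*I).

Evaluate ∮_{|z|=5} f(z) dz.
By the residue theorem, ∮_C f(z) dz = 2πi · (sum of the residues of f at the poles inside |z| = 5).

The denominator factors as (z + 2*I)*(z - 3), so the singularities of f are simple poles at z = -2*I, z = 3.
  |-2*I|² = 4 < 25 = 5², so this pole is inside the contour.
  |3|² = 9 < 25 = 5², so this pole is inside the contour.

With P(z) = cos(z) and Q(z) = z^2 - 3*z + 2*I*z - 6*I, each pole is simple, so Res(f, z₀) = P(z₀)/Q'(z₀) with Q'(z) = 2*z - 3 + 2*I.
  Res(f, -2*I) = P(-2*I)/Q'(-2*I) = (cosh(2))/(-3 - 2*I) = (-3/13 + 2*I/13)*cosh(2)
  Res(f, 3) = P(3)/Q'(3) = (cos(3))/(3 + 2*I) = (3/13 - 2*I/13)*cos(3)

Sum of residues inside C: (3/13 - 2*I/13)*cos(3) + (-3/13 + 2*I/13)*cosh(2)
∮_C f(z) dz = 2πi · ((3/13 - 2*I/13)*cos(3) + (-3/13 + 2*I/13)*cosh(2)) = pi*(-4/13 - 6*I/13)*cosh(2) + pi*(4/13 + 6*I/13)*cos(3)

Final answer: pi*(-4/13 - 6*I/13)*cosh(2) + pi*(4/13 + 6*I/13)*cos(3)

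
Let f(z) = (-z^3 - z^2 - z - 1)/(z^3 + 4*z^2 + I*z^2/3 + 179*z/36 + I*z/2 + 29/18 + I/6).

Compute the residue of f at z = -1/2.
Write f(z) = P(z)/Q(z) with P(z) = -z^3 - z^2 - z - 1 and Q(z) = z^3 + 4*z^2 + I*z^2/3 + 179*z/36 + I*z/2 + 29/18 + I/6.
The denominator factors as Q(z) = (z + 2 + 2*I/3)*(z + 1/2)*(z + 3/2 - I/3), so z = -1/2 is a simple zero of Q and P is analytic there; z = -1/2 is therefore a simple pole and
  Res(f, z₀) = P(z₀)/Q'(z₀).

Q'(z) = 3*z^2 + 8*z + 2*I*z/3 + 179/36 + I/2, so Q'(-1/2) = 31/18 + I/6.
P(-1/2) = -5/8.

Res(f, -1/2) = (-5/8)/(31/18 + I/6) = -279/776 + 27*I/776

Final answer: -279/776 + 27*I/776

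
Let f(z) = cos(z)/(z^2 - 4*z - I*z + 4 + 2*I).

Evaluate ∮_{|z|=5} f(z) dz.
By the residue theorem, ∮_C f(z) dz = 2πi · (sum of the residues of f at the poles inside |z| = 5).

The denominator factors as (z - 2)*(z - 2 - I), so the singularities of f are simple poles at z = 2, z = 2 + I.
  |2|² = 4 < 25 = 5², so this pole is inside the contour.
  |2 + I|² = 5 < 25 = 5², so this pole is inside the contour.

With P(z) = cos(z) and Q(z) = z^2 - 4*z - I*z + 4 + 2*I, each pole is simple, so Res(f, z₀) = P(z₀)/Q'(z₀) with Q'(z) = 2*z - 4 - I.
  Res(f, 2) = P(2)/Q'(2) = (cos(2))/(-I) = I*cos(2)
  Res(f, 2 + I) = P(2 + I)/Q'(2 + I) = (cos(2 + I))/(I) = -I*cos(2 + I)

Sum of residues inside C: I*cos(2) - I*cos(2 + I)
∮_C f(z) dz = 2πi · (I*cos(2) - I*cos(2 + I)) = -2*pi*cos(2) + 2*pi*cos(2 + I)

Final answer: -2*pi*cos(2) + 2*pi*cos(2 + I)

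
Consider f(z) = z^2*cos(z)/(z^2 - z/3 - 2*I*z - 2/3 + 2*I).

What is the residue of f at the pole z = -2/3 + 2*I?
(16/183 + 104*I/61)*cos(2/3 - 2*I)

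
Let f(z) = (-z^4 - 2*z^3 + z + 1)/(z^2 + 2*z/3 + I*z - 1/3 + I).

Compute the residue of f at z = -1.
Write f(z) = P(z)/Q(z) with P(z) = -z^4 - 2*z^3 + z + 1 and Q(z) = z^2 + 2*z/3 + I*z - 1/3 + I.
The denominator factors as Q(z) = (z + 1)*(z - 1/3 + I), so z = -1 is a simple zero of Q and P is analytic there; z = -1 is therefore a simple pole and
  Res(f, z₀) = P(z₀)/Q'(z₀).

Q'(z) = 2*z + 2/3 + I, so Q'(-1) = -4/3 + I.
P(-1) = 1.

Res(f, -1) = (1)/(-4/3 + I) = -12/25 - 9*I/25

Final answer: -12/25 - 9*I/25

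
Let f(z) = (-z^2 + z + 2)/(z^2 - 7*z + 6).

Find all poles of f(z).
{1, 6}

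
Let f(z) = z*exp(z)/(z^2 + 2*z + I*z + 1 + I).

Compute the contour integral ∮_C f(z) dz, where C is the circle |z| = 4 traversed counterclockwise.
-2*pi*exp(-1) + pi*(2 + 2*I)*exp(-1 - I)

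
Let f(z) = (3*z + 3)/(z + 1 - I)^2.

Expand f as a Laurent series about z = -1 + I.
Put w = z - (-1 + I), i.e. z = w - 1 + I. The denominator is w^2, so it suffices to rewrite the numerator in powers of w.

P(z) = 3*z + 3
P(w - 1 + I) = 3*I + 3*w

Dividing each term by w^2:
  f = 3*I/w^2 + 3/w

Substituting back w = z + 1 - I:
  f(z) = 3*I/(z + 1 - I)^2 + 3/(z + 1 - I)

The series is finite because the numerator is a polynomial; the negative powers form the principal part, and the coefficient of 1/(z + 1 - I) gives Res(f, -1 + I) = 3.

Final answer: 3*I/(z + 1 - I)^2 + 3/(z + 1 - I)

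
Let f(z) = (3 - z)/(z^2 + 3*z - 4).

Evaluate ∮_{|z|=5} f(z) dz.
By the residue theorem, ∮_C f(z) dz = 2πi · (sum of the residues of f at the poles inside |z| = 5).

The denominator factors as (z - 1)*(z + 4), so the singularities of f are simple poles at z = 1, z = -4.
  |1|² = 1 < 25 = 5², so this pole is inside the contour.
  |-4|² = 16 < 25 = 5², so this pole is inside the contour.

With P(z) = 3 - z and Q(z) = z^2 + 3*z - 4, each pole is simple, so Res(f, z₀) = P(z₀)/Q'(z₀) with Q'(z) = 2*z + 3.
  Res(f, 1) = P(1)/Q'(1) = (2)/(5) = 2/5
  Res(f, -4) = P(-4)/Q'(-4) = (7)/(-5) = -7/5

Sum of residues inside C: -1
∮_C f(z) dz = 2πi · (-1) = -2*I*pi

Final answer: -2*I*pi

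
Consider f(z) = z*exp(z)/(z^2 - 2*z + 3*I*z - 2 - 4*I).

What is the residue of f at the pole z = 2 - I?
Write f(z) = P(z)/Q(z) with P(z) = z*exp(z) and Q(z) = z^2 - 2*z + 3*I*z - 2 - 4*I.
The denominator factors as Q(z) = (z - 2 + I)*(z + 2*I), so z = 2 - I is a simple zero of Q and P is analytic there; z = 2 - I is therefore a simple pole and
  Res(f, z₀) = P(z₀)/Q'(z₀).

Q'(z) = 2*z - 2 + 3*I, so Q'(2 - I) = 2 + I.
P(2 - I) = (2 - I)*exp(2 - I).

Res(f, 2 - I) = ((2 - I)*exp(2 - I))/(2 + I) = (3/5 - 4*I/5)*exp(2 - I)

Final answer: (3/5 - 4*I/5)*exp(2 - I)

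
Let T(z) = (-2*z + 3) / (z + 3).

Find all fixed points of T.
T(z) = z means -2*z + 3 = z*(z + 3), i.e.
  z^2 + 5*z - 3 = 0.
Discriminant: (5)^2 - 4*(1)*(-3) = 37, so the roots are real.
  z = (-5 ± sqrt(37))/(2*(1))
Fixed points: {-sqrt(37)/2 - 5/2, -5/2 + sqrt(37)/2}

Final answer: {-sqrt(37)/2 - 5/2, -5/2 + sqrt(37)/2}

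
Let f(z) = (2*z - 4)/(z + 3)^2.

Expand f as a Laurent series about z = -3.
Put w = z - (-3), i.e. z = w - 3. The denominator is w^2, so it suffices to rewrite the numerator in powers of w.

P(z) = 2*z - 4
P(w - 3) = -10 + 2*w

Dividing each term by w^2:
  f = -10/w^2 + 2/w

Substituting back w = z + 3:
  f(z) = -10/(z + 3)^2 + 2/(z + 3)

The series is finite because the numerator is a polynomial; the negative powers form the principal part, and the coefficient of 1/(z + 3) gives Res(f, -3) = 2.

Final answer: -10/(z + 3)^2 + 2/(z + 3)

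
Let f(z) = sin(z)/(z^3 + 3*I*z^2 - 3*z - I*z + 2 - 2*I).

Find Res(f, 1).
Write f(z) = P(z)/Q(z) with P(z) = sin(z) and Q(z) = z^3 + 3*I*z^2 - 3*z - I*z + 2 - 2*I.
The denominator factors as Q(z) = (z - 1)*(z + 1 + I)*(z + 2*I), so z = 1 is a simple zero of Q and P is analytic there; z = 1 is therefore a simple pole and
  Res(f, z₀) = P(z₀)/Q'(z₀).

Q'(z) = 3*z^2 + 6*I*z - 3 - I, so Q'(1) = 5*I.
P(1) = sin(1).

Res(f, 1) = (sin(1))/(5*I) = -I*sin(1)/5

Final answer: -I*sin(1)/5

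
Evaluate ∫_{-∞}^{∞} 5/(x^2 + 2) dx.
Let f(z) = 5/(z^2 + 2). The denominator has no real zeros and deg Q - deg P = 2 ≥ 2, so the integral of f over the upper semicircle |z| = R tends to 0 as R → ∞. Closing the contour in the upper half-plane,
  ∫_{-∞}^{∞} f(x) dx = 2πi · Σ Res(f, z_k)  over the poles with Im z_k > 0.

Zeros of the denominator: z^2 + 2 = 0 gives z = ±sqrt(2)*I.
Upper half-plane: z = sqrt(2)*I (simple).

Each pole is a simple zero of Q(z) = z^2 + 2, so Res(f, z₀) = P(z₀)/Q'(z₀) with P(z) = 5, Q'(z) = 2*z:
  Res(f, sqrt(2)*I) = (5)/(2*sqrt(2)*I) = -5*sqrt(2)*I/4

∫_{-∞}^{∞} f(x) dx = 2πi · (-5*sqrt(2)*I/4) = 5*sqrt(2)*pi/2

Final answer: 5*sqrt(2)*pi/2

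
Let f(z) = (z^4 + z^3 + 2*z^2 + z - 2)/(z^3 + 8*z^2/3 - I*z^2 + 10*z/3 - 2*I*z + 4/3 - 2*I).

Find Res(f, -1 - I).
Write f(z) = P(z)/Q(z) with P(z) = z^4 + z^3 + 2*z^2 + z - 2 and Q(z) = z^3 + 8*z^2/3 - I*z^2 + 10*z/3 - 2*I*z + 4/3 - 2*I.
The denominator factors as Q(z) = (z + 2/3 - I)*(z + 1 + I)*(z + 1 - I), so z = -1 - I is a simple zero of Q and P is analytic there; z = -1 - I is therefore a simple pole and
  Res(f, z₀) = P(z₀)/Q'(z₀).

Q'(z) = 3*z^2 + 16*z/3 - 2*I*z + 10/3 - 2*I, so Q'(-1 - I) = -4 + 2*I/3.
P(-1 - I) = -5 + I.

Res(f, -1 - I) = (-5 + I)/(-4 + 2*I/3) = 93/74 - 3*I/74

Final answer: 93/74 - 3*I/74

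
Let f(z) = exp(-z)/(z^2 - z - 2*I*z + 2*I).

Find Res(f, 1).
Write f(z) = P(z)/Q(z) with P(z) = exp(-z) and Q(z) = z^2 - z - 2*I*z + 2*I.
The denominator factors as Q(z) = (z - 2*I)*(z - 1), so z = 1 is a simple zero of Q and P is analytic there; z = 1 is therefore a simple pole and
  Res(f, z₀) = P(z₀)/Q'(z₀).

Q'(z) = 2*z - 1 - 2*I, so Q'(1) = 1 - 2*I.
P(1) = exp(-1).

Res(f, 1) = (exp(-1))/(1 - 2*I) = (1/5 + 2*I/5)*exp(-1)

Final answer: (1/5 + 2*I/5)*exp(-1)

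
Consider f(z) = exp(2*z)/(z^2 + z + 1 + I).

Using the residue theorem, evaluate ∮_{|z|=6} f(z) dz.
By the residue theorem, ∮_C f(z) dz = 2πi · (sum of the residues of f at the poles inside |z| = 6).

The denominator factors as (z + I)*(z + 1 - I), so the singularities of f are simple poles at z = -I, z = -1 + I.
  |-I|² = 1 < 36 = 6², so this pole is inside the contour.
  |-1 + I|² = 2 < 36 = 6², so this pole is inside the contour.

With P(z) = exp(2*z) and Q(z) = z^2 + z + 1 + I, each pole is simple, so Res(f, z₀) = P(z₀)/Q'(z₀) with Q'(z) = 2*z + 1.
  Res(f, -I) = P(-I)/Q'(-I) = (exp(-2*I))/(1 - 2*I) = (1/5 + 2*I/5)*exp(-2*I)
  Res(f, -1 + I) = P(-1 + I)/Q'(-1 + I) = (exp(-2 + 2*I))/(-1 + 2*I) = (-1/5 - 2*I/5)*exp(-2 + 2*I)

Sum of residues inside C: (1/5 + 2*I/5)*exp(-2*I) + (-1/5 - 2*I/5)*exp(-2 + 2*I)
∮_C f(z) dz = 2πi · ((1/5 + 2*I/5)*exp(-2*I) + (-1/5 - 2*I/5)*exp(-2 + 2*I)) = pi*(4/5 - 2*I/5)*exp(-2 + 2*I) + pi*(-4/5 + 2*I/5)*exp(-2*I)

Final answer: pi*(4/5 - 2*I/5)*exp(-2 + 2*I) + pi*(-4/5 + 2*I/5)*exp(-2*I)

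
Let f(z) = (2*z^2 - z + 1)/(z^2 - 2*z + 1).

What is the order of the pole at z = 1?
Factor the denominator:
  z^2 - 2*z + 1 = (z - 1)^2

The numerator P(z) = 2*z^2 - z + 1 has P(1) = 2 ≠ 0, so no factor of (z - 1) cancels.
Near z = 1 we can therefore write f(z) = g(z)/(z - 1)^2 with g analytic at 1 and g(1) ≠ 0 (g is just the numerator).

Hence z = 1 is a pole of order 2.

Final answer: 2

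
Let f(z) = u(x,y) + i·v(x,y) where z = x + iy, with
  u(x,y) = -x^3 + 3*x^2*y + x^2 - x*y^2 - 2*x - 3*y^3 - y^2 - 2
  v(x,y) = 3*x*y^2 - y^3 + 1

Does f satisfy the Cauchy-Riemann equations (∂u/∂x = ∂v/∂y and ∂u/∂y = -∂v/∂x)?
∂u/∂x = -3*x^2 + 6*x*y + 2*x - y^2 - 2
∂v/∂y = 6*x*y - 3*y^2
∂u/∂y = 3*x^2 - 2*x*y - 9*y^2 - 2*y
∂v/∂x = 3*y^2
∂u/∂x ≠ ∂v/∂y and ∂u/∂y ≠ -∂v/∂x; the Cauchy-Riemann equations are not satisfied, so f is not analytic.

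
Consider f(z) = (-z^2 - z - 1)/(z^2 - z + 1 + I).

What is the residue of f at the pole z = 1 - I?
Write f(z) = P(z)/Q(z) with P(z) = -z^2 - z - 1 and Q(z) = z^2 - z + 1 + I.
The denominator factors as Q(z) = (z - 1 + I)*(z - I), so z = 1 - I is a simple zero of Q and P is analytic there; z = 1 - I is therefore a simple pole and
  Res(f, z₀) = P(z₀)/Q'(z₀).

Q'(z) = 2*z - 1, so Q'(1 - I) = 1 - 2*I.
P(1 - I) = -2 + 3*I.

Res(f, 1 - I) = (-2 + 3*I)/(1 - 2*I) = -8/5 - I/5

Final answer: -8/5 - I/5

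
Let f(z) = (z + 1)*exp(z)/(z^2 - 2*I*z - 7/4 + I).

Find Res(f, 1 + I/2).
Write f(z) = P(z)/Q(z) with P(z) = (z + 1)*exp(z) and Q(z) = z^2 - 2*I*z - 7/4 + I.
The denominator factors as Q(z) = (z + 1 - 3*I/2)*(z - 1 - I/2), so z = 1 + I/2 is a simple zero of Q and P is analytic there; z = 1 + I/2 is therefore a simple pole and
  Res(f, z₀) = P(z₀)/Q'(z₀).

Q'(z) = 2*z - 2*I, so Q'(1 + I/2) = 2 - I.
P(1 + I/2) = (2 + I/2)*exp(1 + I/2).

Res(f, 1 + I/2) = ((2 + I/2)*exp(1 + I/2))/(2 - I) = (7/10 + 3*I/5)*exp(1 + I/2)

Final answer: (7/10 + 3*I/5)*exp(1 + I/2)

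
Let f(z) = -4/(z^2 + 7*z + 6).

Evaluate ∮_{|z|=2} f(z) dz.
By the residue theorem, ∮_C f(z) dz = 2πi · (sum of the residues of f at the poles inside |z| = 2).

The denominator factors as (z + 6)*(z + 1), so the singularities of f are simple poles at z = -6, z = -1.
  |-6|² = 36 > 4 = 2², so this pole is outside the contour.
  |-1|² = 1 < 4 = 2², so this pole is inside the contour.

With P(z) = -4 and Q(z) = z^2 + 7*z + 6, each pole is simple, so Res(f, z₀) = P(z₀)/Q'(z₀) with Q'(z) = 2*z + 7.
  Res(f, -1) = P(-1)/Q'(-1) = (-4)/(5) = -4/5

∮_C f(z) dz = 2πi · (-4/5) = -8*I*pi/5

Final answer: -8*I*pi/5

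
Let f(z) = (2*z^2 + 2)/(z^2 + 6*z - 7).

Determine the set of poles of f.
The singularities of f are the zeros of the denominator. Factoring,
  z^2 + 6*z - 7 = (z - 1)*(z + 7)
so the candidates are z = 1, z = -7.

Check the numerator P(z) = 2*z^2 + 2 at each one:
  P(1) = 4 ≠ 0, so z = 1 is a (simple) pole.
  P(-7) = 100 ≠ 0, so z = -7 is a (simple) pole.

Poles of f: {-7, 1}

Final answer: {-7, 1}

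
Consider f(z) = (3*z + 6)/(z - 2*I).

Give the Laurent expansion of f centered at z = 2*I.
Put w = z - (2*I), i.e. z = w + 2*I. The denominator is w, so it suffices to rewrite the numerator in powers of w.

P(z) = 3*z + 6
P(w + 2*I) = 6 + 6*I + 3*w

Dividing each term by w:
  f = (6 + 6*I)/w + 3

Substituting back w = z - 2*I:
  f(z) = (6 + 6*I)/(z - 2*I) + 3

The series is finite because the numerator is a polynomial; the negative powers form the principal part, and the coefficient of 1/(z - 2*I) gives Res(f, 2*I) = 6 + 6*I.

Final answer: (6 + 6*I)/(z - 2*I) + 3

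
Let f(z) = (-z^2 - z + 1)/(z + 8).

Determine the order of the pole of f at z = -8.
Factor the denominator:
  z + 8 = (z + 8)

The numerator P(z) = -z^2 - z + 1 has P(-8) = -55 ≠ 0, so no factor of (z + 8) cancels.
Near z = -8 we can therefore write f(z) = g(z)/(z + 8) with g analytic at -8 and g(-8) ≠ 0 (g is just the numerator).

Hence z = -8 is a pole of order 1.

Final answer: 1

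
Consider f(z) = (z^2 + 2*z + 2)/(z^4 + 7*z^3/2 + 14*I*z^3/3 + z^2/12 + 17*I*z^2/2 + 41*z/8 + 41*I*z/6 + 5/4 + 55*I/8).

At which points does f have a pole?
{-3/2 - 3*I, -3/2 - 2*I, -1/2 - 2*I/3, I}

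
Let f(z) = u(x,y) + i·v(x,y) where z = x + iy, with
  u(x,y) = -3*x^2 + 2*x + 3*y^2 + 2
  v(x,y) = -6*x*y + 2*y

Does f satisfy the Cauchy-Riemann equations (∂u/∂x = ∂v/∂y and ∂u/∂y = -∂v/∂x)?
∂u/∂x = 2 - 6*x
∂v/∂y = 2 - 6*x
∂u/∂y = 6*y
∂v/∂x = -6*y
∂u/∂x = ∂v/∂y and ∂u/∂y = -∂v/∂x hold identically; f is analytic.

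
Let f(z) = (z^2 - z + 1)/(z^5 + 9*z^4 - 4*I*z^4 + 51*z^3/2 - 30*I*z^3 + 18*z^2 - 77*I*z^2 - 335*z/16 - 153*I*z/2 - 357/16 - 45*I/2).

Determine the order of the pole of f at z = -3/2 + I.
Factor the denominator:
  z^5 + 9*z^4 - 4*I*z^4 + 51*z^3/2 - 30*I*z^3 + 18*z^2 - 77*I*z^2 - 335*z/16 - 153*I*z/2 - 357/16 - 45*I/2 = (z + 3/2 - I)^4*(z + 3)

The numerator P(z) = z^2 - z + 1 has P(-3/2 + I) = 15/4 - 4*I ≠ 0, so no factor of (z + 3/2 - I) cancels.
Near z = -3/2 + I we can therefore write f(z) = g(z)/(z + 3/2 - I)^4 with g analytic at -3/2 + I and g(-3/2 + I) ≠ 0 (g is the numerator divided by the remaining denominator factors).

Hence z = -3/2 + I is a pole of order 4.

Final answer: 4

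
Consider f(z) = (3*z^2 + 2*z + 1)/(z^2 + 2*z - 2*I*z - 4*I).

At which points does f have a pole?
The singularities of f are the zeros of the denominator. Factoring,
  z^2 + 2*z - 2*I*z - 4*I = (z + 2)*(z - 2*I)
so the candidates are z = -2, z = 2*I.

Check the numerator P(z) = 3*z^2 + 2*z + 1 at each one:
  P(-2) = 9 ≠ 0, so z = -2 is a (simple) pole.
  P(2*I) = -11 + 4*I ≠ 0, so z = 2*I is a (simple) pole.

Poles of f: {-2, 2*I}

Final answer: {-2, 2*I}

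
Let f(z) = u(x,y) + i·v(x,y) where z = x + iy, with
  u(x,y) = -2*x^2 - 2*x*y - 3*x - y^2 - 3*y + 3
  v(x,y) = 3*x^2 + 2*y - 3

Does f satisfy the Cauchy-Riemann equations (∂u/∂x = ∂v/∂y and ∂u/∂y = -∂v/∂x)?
∂u/∂x = -4*x - 2*y - 3
∂v/∂y = 2
∂u/∂y = -2*x - 2*y - 3
∂v/∂x = 6*x
∂u/∂x ≠ ∂v/∂y and ∂u/∂y ≠ -∂v/∂x; the Cauchy-Riemann equations are not satisfied, so f is not analytic.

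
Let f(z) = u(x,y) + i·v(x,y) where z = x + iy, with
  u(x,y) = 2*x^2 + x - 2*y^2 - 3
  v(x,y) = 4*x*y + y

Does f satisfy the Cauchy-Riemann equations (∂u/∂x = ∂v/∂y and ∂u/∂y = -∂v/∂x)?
∂u/∂x = 4*x + 1
∂v/∂y = 4*x + 1
∂u/∂y = -4*y
∂v/∂x = 4*y
∂u/∂x = ∂v/∂y and ∂u/∂y = -∂v/∂x hold identically; f is analytic.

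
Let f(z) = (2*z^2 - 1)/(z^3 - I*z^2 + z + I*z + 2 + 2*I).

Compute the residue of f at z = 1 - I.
29/50 - 3*I/50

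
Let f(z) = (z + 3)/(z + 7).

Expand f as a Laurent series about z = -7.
-4/(z + 7) + 1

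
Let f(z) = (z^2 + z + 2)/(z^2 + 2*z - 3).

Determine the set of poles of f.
The singularities of f are the zeros of the denominator. Factoring,
  z^2 + 2*z - 3 = (z - 1)*(z + 3)
so the candidates are z = 1, z = -3.

Check the numerator P(z) = z^2 + z + 2 at each one:
  P(1) = 4 ≠ 0, so z = 1 is a (simple) pole.
  P(-3) = 8 ≠ 0, so z = -3 is a (simple) pole.

Poles of f: {-3, 1}

Final answer: {-3, 1}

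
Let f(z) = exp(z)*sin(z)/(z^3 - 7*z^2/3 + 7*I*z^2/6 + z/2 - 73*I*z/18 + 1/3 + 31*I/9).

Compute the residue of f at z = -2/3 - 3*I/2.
Write f(z) = P(z)/Q(z) with P(z) = exp(z)*sin(z) and Q(z) = z^3 - 7*z^2/3 + 7*I*z^2/6 + z/2 - 73*I*z/18 + 1/3 + 31*I/9.
The denominator factors as Q(z) = (z - 2)*(z + 2/3 + 3*I/2)*(z - 1 - I/3), so z = -2/3 - 3*I/2 is a simple zero of Q and P is analytic there; z = -2/3 - 3*I/2 is therefore a simple pole and
  Res(f, z₀) = P(z₀)/Q'(z₀).

Q'(z) = 3*z^2 - 14*z/3 + 7*I*z/3 + 1/2 - 73*I/18, so Q'(-2/3 - 3*I/2) = 61/36 + 133*I/18.
P(-2/3 - 3*I/2) = -exp(-2/3 - 3*I/2)*sin(2/3 + 3*I/2).

Res(f, -2/3 - 3*I/2) = (-exp(-2/3 - 3*I/2)*sin(2/3 + 3*I/2))/(61/36 + 133*I/18) = (-2196/74477 + 9576*I/74477)*exp(-2/3 - 3*I/2)*sin(2/3 + 3*I/2)

Final answer: (-2196/74477 + 9576*I/74477)*exp(-2/3 - 3*I/2)*sin(2/3 + 3*I/2)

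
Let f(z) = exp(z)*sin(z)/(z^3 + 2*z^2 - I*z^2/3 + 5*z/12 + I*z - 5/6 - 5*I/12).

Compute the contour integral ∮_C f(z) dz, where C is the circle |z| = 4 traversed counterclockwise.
By the residue theorem, ∮_C f(z) dz = 2πi · (sum of the residues of f at the poles inside |z| = 4).

The denominator factors as (z + 1/2 + 2*I/3)*(z + 2 - I)*(z - 1/2), so the singularities of f are simple poles at z = -1/2 - 2*I/3, z = -2 + I, z = 1/2.
  |-1/2 - 2*I/3|² = 25/36 < 16 = 4², so this pole is inside the contour.
  |-2 + I|² = 5 < 16 = 4², so this pole is inside the contour.
  |1/2|² = 1/4 < 16 = 4², so this pole is inside the contour.

With P(z) = exp(z)*sin(z) and Q(z) = z^3 + 2*z^2 - I*z^2/3 + 5*z/12 + I*z - 5/6 - 5*I/12, each pole is simple, so Res(f, z₀) = P(z₀)/Q'(z₀) with Q'(z) = 3*z^2 + 4*z - 2*I*z/3 + 5/12 + I.
  Res(f, -1/2 - 2*I/3) = P(-1/2 - 2*I/3)/Q'(-1/2 - 2*I/3) = (-exp(-1/2 - 2*I/3)*sin(1/2 + 2*I/3))/(-47/18 + 2*I/3) = (846/2353 + 216*I/2353)*exp(-1/2 - 2*I/3)*sin(1/2 + 2*I/3)
  Res(f, -2 + I) = P(-2 + I)/Q'(-2 + I) = (-exp(-2 + I)*sin(2 - I))/(25/12 - 17*I/3) = (-300/5249 - 816*I/5249)*exp(-2 + I)*sin(2 - I)
  Res(f, 1/2) = P(1/2)/Q'(1/2) = (exp(1/2)*sin(1/2))/(19/6 + 2*I/3) = (114/377 - 24*I/377)*exp(1/2)*sin(1/2)

Sum of residues inside C: (114/377 - 24*I/377)*exp(1/2)*sin(1/2) + (-300/5249 - 816*I/5249)*exp(-2 + I)*sin(2 - I) + (846/2353 + 216*I/2353)*exp(-1/2 - 2*I/3)*sin(1/2 + 2*I/3)
∮_C f(z) dz = 2πi · ((114/377 - 24*I/377)*exp(1/2)*sin(1/2) + (-300/5249 - 816*I/5249)*exp(-2 + I)*sin(2 - I) + (846/2353 + 216*I/2353)*exp(-1/2 - 2*I/3)*sin(1/2 + 2*I/3)) = pi*(1632/5249 - 600*I/5249)*exp(-2 + I)*sin(2 - I) + pi*(-432/2353 + 1692*I/2353)*exp(-1/2 - 2*I/3)*sin(1/2 + 2*I/3) + pi*(48/377 + 228*I/377)*exp(1/2)*sin(1/2)

Final answer: pi*(1632/5249 - 600*I/5249)*exp(-2 + I)*sin(2 - I) + pi*(-432/2353 + 1692*I/2353)*exp(-1/2 - 2*I/3)*sin(1/2 + 2*I/3) + pi*(48/377 + 228*I/377)*exp(1/2)*sin(1/2)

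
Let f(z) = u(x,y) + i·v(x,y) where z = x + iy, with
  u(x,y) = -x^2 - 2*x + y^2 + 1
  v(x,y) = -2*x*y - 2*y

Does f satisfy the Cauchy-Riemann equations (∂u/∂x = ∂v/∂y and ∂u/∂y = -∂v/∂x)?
∂u/∂x = -2*x - 2
∂v/∂y = -2*x - 2
∂u/∂y = 2*y
∂v/∂x = -2*y
∂u/∂x = ∂v/∂y and ∂u/∂y = -∂v/∂x hold identically; f is analytic.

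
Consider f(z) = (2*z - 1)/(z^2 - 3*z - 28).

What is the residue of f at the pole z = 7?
Write f(z) = P(z)/Q(z) with P(z) = 2*z - 1 and Q(z) = z^2 - 3*z - 28.
The denominator factors as Q(z) = (z + 4)*(z - 7), so z = 7 is a simple zero of Q and P is analytic there; z = 7 is therefore a simple pole and
  Res(f, z₀) = P(z₀)/Q'(z₀).

Q'(z) = 2*z - 3, so Q'(7) = 11.
P(7) = 13.

Res(f, 7) = (13)/(11) = 13/11

Final answer: 13/11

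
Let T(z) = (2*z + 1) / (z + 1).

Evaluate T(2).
Substitute z = 2:
  numerator:   2*(2) + 1 = 5
  denominator: (2) + 1 = 3
T(2) = (5)/(3) = 5/3

Final answer: 5/3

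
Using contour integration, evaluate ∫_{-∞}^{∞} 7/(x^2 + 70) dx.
Let f(z) = 7/(z^2 + 70). The denominator has no real zeros and deg Q - deg P = 2 ≥ 2, so the integral of f over the upper semicircle |z| = R tends to 0 as R → ∞. Closing the contour in the upper half-plane,
  ∫_{-∞}^{∞} f(x) dx = 2πi · Σ Res(f, z_k)  over the poles with Im z_k > 0.

Zeros of the denominator: z^2 + 70 = 0 gives z = ±sqrt(70)*I.
Upper half-plane: z = sqrt(70)*I (simple).

Each pole is a simple zero of Q(z) = z^2 + 70, so Res(f, z₀) = P(z₀)/Q'(z₀) with P(z) = 7, Q'(z) = 2*z:
  Res(f, sqrt(70)*I) = (7)/(2*sqrt(70)*I) = -sqrt(70)*I/20

∫_{-∞}^{∞} f(x) dx = 2πi · (-sqrt(70)*I/20) = sqrt(70)*pi/10

Final answer: sqrt(70)*pi/10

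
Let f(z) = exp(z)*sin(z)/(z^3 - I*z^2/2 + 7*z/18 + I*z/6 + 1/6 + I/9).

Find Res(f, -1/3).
Write f(z) = P(z)/Q(z) with P(z) = exp(z)*sin(z) and Q(z) = z^3 - I*z^2/2 + 7*z/18 + I*z/6 + 1/6 + I/9.
The denominator factors as Q(z) = (z - I)*(z + 1/3)*(z - 1/3 + I/2), so z = -1/3 is a simple zero of Q and P is analytic there; z = -1/3 is therefore a simple pole and
  Res(f, z₀) = P(z₀)/Q'(z₀).

Q'(z) = 3*z^2 - I*z + 7/18 + I/6, so Q'(-1/3) = 13/18 + I/2.
P(-1/3) = -exp(-1/3)*sin(1/3).

Res(f, -1/3) = (-exp(-1/3)*sin(1/3))/(13/18 + I/2) = (-117/125 + 81*I/125)*exp(-1/3)*sin(1/3)

Final answer: (-117/125 + 81*I/125)*exp(-1/3)*sin(1/3)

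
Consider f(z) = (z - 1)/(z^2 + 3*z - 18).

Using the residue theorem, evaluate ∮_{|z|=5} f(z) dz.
By the residue theorem, ∮_C f(z) dz = 2πi · (sum of the residues of f at the poles inside |z| = 5).

The denominator factors as (z - 3)*(z + 6), so the singularities of f are simple poles at z = 3, z = -6.
  |3|² = 9 < 25 = 5², so this pole is inside the contour.
  |-6|² = 36 > 25 = 5², so this pole is outside the contour.

With P(z) = z - 1 and Q(z) = z^2 + 3*z - 18, each pole is simple, so Res(f, z₀) = P(z₀)/Q'(z₀) with Q'(z) = 2*z + 3.
  Res(f, 3) = P(3)/Q'(3) = (2)/(9) = 2/9

∮_C f(z) dz = 2πi · (2/9) = 4*I*pi/9

Final answer: 4*I*pi/9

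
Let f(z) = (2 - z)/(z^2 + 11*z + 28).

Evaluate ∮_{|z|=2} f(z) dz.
By the residue theorem, ∮_C f(z) dz = 2πi · (sum of the residues of f at the poles inside |z| = 2).

The denominator factors as (z + 4)*(z + 7), so the singularities of f are simple poles at z = -4, z = -7.
  |-4|² = 16 > 4 = 2², so this pole is outside the contour.
  |-7|² = 49 > 4 = 2², so this pole is outside the contour.

No pole lies inside the contour, so f is analytic on and inside C and the integral is 0 (Cauchy's theorem).

Final answer: 0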